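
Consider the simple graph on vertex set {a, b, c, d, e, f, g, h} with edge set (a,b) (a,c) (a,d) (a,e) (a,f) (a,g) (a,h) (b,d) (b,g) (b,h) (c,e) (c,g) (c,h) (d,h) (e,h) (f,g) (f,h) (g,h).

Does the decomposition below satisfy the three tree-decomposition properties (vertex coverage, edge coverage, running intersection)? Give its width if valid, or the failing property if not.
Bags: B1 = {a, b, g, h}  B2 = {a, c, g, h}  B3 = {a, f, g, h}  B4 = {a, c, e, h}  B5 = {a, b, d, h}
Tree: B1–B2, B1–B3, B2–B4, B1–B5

Yes; width 3.

Vertex coverage: the bags together contain {a, b, c, d, e, f, g, h}, the full vertex set. Edge coverage: each edge of G has both endpoints in at least one bag. Running intersection: for every vertex, the bags containing it form a connected subtree. All three properties hold, so this is a valid tree decomposition of width max|bag| − 1 = 3, and hence tw(G) ≤ 3.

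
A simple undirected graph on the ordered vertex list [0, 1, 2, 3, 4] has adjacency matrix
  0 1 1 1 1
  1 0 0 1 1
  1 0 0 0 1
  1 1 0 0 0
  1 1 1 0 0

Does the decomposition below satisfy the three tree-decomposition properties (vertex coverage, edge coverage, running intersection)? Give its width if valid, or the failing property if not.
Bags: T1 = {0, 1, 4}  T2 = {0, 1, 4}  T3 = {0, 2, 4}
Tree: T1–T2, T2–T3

No — vertex 3 appears in no bag.

A tree decomposition must satisfy three properties: every vertex lies in some bag; for every edge, both endpoints lie together in some bag; and for every vertex, the bags containing it form a connected subtree. Here vertex 3 appears in no bag, so the decomposition is invalid.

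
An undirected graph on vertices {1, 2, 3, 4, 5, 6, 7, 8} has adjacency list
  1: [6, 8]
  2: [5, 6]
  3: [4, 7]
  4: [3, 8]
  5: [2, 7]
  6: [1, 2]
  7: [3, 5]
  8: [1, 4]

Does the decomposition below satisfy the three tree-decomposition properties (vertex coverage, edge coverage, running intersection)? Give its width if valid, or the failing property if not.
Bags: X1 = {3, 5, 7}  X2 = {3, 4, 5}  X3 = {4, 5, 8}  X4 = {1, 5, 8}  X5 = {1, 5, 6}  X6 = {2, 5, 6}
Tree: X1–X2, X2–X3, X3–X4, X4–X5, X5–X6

Yes; width 2.

Every vertex of G appears in some bag (union = {1, 2, 3, 4, 5, 6, 7, 8}); every edge is covered by a bag; and for each vertex v the set of bags containing v is connected in the bag tree. The decomposition is therefore valid. The largest bag has 3 vertices, so the width is 2.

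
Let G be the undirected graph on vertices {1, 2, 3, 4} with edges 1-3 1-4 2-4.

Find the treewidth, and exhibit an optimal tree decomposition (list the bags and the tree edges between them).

Each bag holds 2 vertices, so the decomposition has width 1, which upper-bounds the treewidth. Since G has at least one edge (e.g. 2–4), it is not an edgeless graph, so tw(G) ≥ 1. The upper and lower bounds meet at 1, so that is the treewidth.

Treewidth 1.
Bags: B1 = {2, 4}  B2 = {1, 4}  B3 = {1, 3}
Tree: B1–B2, B2–B3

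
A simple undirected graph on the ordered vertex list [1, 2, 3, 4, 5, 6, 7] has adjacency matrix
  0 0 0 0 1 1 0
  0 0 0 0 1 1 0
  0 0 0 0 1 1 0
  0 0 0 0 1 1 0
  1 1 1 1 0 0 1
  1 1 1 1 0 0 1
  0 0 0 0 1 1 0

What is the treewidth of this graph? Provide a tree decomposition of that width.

Treewidth 2.
One such decomposition:
Bags: B1 = {5, 6, 7}  B2 = {3, 5, 6}  B3 = {4, 5, 6}  B4 = {2, 5, 6}  B5 = {1, 5, 6}
Tree: B1–B2, B2–B3, B3–B4, B4–B5

The largest bag has 3 vertices, giving width 2; this decomposition certifies tw(G) ≤ 2. Since 5–7–6–3–5 is a cycle in G, G is not acyclic. Forests are exactly the graphs of treewidth ≤ 1, so tw(G) ≥ 2. Hence tw(G) = 2 exactly.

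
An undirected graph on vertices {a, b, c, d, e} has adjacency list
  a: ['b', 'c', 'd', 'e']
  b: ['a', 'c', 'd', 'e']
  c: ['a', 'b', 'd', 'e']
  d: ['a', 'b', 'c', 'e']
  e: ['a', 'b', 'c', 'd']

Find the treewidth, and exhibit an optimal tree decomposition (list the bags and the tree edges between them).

Treewidth 4.
Bags: B1 = {a, b, c, d, e}
Tree: (single bag)

A single bag containing all 5 vertices is trivially a valid decomposition of width 4. On the other hand G contains the 5-clique {a, b, c, d, e}. A clique must lie in a single bag of any decomposition, so no decomposition can have width below 4. Hence tw(G) = 4 exactly.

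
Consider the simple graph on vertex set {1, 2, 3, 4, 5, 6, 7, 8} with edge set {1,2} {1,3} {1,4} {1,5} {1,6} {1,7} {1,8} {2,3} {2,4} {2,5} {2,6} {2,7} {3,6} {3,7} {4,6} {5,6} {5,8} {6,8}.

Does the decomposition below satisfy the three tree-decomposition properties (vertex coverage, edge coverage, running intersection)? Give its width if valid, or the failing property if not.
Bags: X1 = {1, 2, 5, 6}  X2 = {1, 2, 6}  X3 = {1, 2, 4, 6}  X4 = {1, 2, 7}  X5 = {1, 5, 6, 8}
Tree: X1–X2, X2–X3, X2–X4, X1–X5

A tree decomposition must satisfy three properties: every vertex lies in some bag; for every edge, both endpoints lie together in some bag; and for every vertex, the bags containing it form a connected subtree. Here vertex 3 appears in no bag, so the decomposition is invalid.

No — vertex 3 appears in no bag.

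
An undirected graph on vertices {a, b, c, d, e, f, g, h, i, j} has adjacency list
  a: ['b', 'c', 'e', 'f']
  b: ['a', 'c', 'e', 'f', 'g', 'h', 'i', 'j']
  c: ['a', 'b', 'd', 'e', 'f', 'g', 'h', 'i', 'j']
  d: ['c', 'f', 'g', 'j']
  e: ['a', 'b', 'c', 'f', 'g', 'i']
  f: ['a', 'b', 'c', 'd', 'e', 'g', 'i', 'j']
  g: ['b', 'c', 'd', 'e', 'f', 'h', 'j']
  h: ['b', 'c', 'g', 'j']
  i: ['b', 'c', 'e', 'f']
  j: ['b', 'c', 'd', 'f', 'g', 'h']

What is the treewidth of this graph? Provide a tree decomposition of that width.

Each bag holds 5 vertices, so the decomposition has width 4, which upper-bounds the treewidth. On the other hand G contains the 5-clique {b, c, g, h, j}. A clique must lie in a single bag of any decomposition, so no decomposition can have width below 4. Hence tw(G) = 4 exactly.

Treewidth 4.
One such decomposition:
Bags: B1 = {b, c, e, f, g}  B2 = {b, c, f, g, j}  B3 = {b, c, e, f, i}  B4 = {b, c, g, h, j}  B5 = {a, b, c, e, f}  B6 = {c, d, f, g, j}
Tree: B1–B2, B1–B3, B2–B4, B1–B5, B2–B6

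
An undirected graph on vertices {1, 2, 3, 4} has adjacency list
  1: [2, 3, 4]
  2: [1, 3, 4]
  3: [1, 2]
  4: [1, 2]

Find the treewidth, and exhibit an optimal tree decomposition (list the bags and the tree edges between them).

Every bag has size at most 3, so the width is 3 − 1 = 2 and tw(G) ≤ 2. Conversely, {1, 2, 3} is a clique of size 3, and the vertices of any clique must share a bag in every tree decomposition; so some bag has ≥ 3 vertices and tw(G) ≥ 2. Therefore the treewidth is 2.

Treewidth 2.
One such decomposition:
Bags: B1 = {1, 2, 4}  B2 = {1, 2, 3}
Tree: B1–B2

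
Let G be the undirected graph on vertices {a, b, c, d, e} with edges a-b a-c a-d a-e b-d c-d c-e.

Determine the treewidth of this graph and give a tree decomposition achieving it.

Treewidth 2.
One optimal decomposition is:
Bags: B1 = {a, c, d}  B2 = {a, c, e}  B3 = {a, b, d}
Tree: B1–B2, B1–B3

Every bag has size at most 3, so the width is 3 − 1 = 2 and tw(G) ≤ 2. Conversely, {a, c, d} is a clique of size 3, and the vertices of any clique must share a bag in every tree decomposition; so some bag has ≥ 3 vertices and tw(G) ≥ 2. Therefore the treewidth is 2.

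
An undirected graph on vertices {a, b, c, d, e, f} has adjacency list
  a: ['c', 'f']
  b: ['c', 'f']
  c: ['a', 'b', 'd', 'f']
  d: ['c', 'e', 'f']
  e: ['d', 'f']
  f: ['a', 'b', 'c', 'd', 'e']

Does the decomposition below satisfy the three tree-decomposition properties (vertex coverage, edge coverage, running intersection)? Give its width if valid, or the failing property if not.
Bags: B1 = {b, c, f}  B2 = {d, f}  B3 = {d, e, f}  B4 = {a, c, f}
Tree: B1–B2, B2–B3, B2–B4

No — edge (c,d) lies in no bag.

A tree decomposition must satisfy three properties: every vertex lies in some bag; for every edge, both endpoints lie together in some bag; and for every vertex, the bags containing it form a connected subtree. Here edge (c,d) lies in no bag, so the decomposition is invalid.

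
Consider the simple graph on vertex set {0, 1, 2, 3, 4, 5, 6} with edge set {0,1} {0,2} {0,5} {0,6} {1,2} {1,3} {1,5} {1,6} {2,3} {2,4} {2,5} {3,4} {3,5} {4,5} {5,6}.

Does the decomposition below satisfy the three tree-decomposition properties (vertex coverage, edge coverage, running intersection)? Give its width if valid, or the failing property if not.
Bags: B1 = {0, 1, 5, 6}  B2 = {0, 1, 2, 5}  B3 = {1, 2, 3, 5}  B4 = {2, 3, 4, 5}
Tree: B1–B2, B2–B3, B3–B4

Checking the three conditions: (i) the bags cover all of {0, 1, 2, 3, 4, 5, 6}; (ii) for each edge, some bag contains both endpoints; (iii) the bags containing any fixed vertex form a subtree. All hold, so the decomposition is valid with width 4 − 1 = 3.

Yes; width 3.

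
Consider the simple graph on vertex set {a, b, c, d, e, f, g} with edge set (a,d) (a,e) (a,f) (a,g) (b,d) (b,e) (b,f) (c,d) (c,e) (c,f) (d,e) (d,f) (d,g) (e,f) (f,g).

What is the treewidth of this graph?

3

A width-3 tree decomposition is:
Bags: B1 = {a, d, e, f}  B2 = {c, d, e, f}  B3 = {a, d, f, g}  B4 = {b, d, e, f}
Tree: B1–B2, B1–B3, B2–B4
Every bag has size at most 4, so the width is 4 − 1 = 3 and tw(G) ≤ 3. On the other hand G contains the 4-clique {a, d, f, g}. A clique must lie in a single bag of any decomposition, so no decomposition can have width below 3. The upper and lower bounds meet at 3, so that is the treewidth.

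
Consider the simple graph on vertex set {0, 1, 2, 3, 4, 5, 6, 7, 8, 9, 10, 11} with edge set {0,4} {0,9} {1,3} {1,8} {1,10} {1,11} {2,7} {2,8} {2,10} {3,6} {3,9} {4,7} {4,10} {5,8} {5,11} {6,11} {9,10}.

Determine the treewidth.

3

A width-3 tree decomposition is:
Bags: B1 = {3, 5, 6, 11}  B2 = {1, 3, 5, 11}  B3 = {1, 3, 5, 8}  B4 = {1, 3, 8, 9}  B5 = {1, 8, 9, 10}  B6 = {2, 8, 9, 10}  B7 = {0, 2, 9, 10}  B8 = {0, 2, 4, 10}  B9 = {0, 2, 4, 7}
Tree: B1–B2, B2–B3, B3–B4, B4–B5, B5–B6, B6–B7, B7–B8, B8–B9
Every bag has size at most 4, so the width is 4 − 1 = 3 and tw(G) ≤ 3. For the lower bound: the 4 vertex sets {5,6,11}, {3}, {1}, {2,8,9,10} are disjoint, each induces a connected subgraph, and every pair is joined by at least one edge of G. Contracting each set to a single vertex therefore yields K_{4} as a minor, and since treewidth is minor-monotone, tw(G) ≥ tw(K_{4}) = 3. Combining the bounds, tw(G) = 3.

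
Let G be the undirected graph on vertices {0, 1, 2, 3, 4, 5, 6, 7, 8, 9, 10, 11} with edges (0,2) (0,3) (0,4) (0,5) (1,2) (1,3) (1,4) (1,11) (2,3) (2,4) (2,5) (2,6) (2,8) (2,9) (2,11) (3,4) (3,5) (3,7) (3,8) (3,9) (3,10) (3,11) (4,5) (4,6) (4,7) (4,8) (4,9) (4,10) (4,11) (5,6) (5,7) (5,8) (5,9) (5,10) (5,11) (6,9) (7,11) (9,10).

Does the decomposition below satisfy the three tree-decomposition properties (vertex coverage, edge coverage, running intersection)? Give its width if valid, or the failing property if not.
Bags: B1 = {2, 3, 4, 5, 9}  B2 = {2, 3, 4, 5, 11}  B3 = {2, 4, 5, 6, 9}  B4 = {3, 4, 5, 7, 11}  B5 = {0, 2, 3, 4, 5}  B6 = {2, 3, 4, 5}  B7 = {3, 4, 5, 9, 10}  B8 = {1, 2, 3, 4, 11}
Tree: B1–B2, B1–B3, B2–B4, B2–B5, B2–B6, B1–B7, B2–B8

A tree decomposition must satisfy three properties: every vertex lies in some bag; for every edge, both endpoints lie together in some bag; and for every vertex, the bags containing it form a connected subtree. Here vertex 8 appears in no bag, so the decomposition is invalid.

No — vertex 8 appears in no bag.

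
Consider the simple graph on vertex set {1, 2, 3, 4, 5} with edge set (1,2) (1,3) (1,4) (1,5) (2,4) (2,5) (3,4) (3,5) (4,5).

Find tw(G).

3

A width-3 tree decomposition is:
Bags: B1 = {1, 2, 4, 5}  B2 = {1, 3, 4, 5}
Tree: B1–B2
The largest bag has 4 vertices, giving width 3; this decomposition certifies tw(G) ≤ 3. Conversely, {1, 2, 4, 5} is a clique of size 4, and the vertices of any clique must share a bag in every tree decomposition; so some bag has ≥ 4 vertices and tw(G) ≥ 3. Combining the bounds, tw(G) = 3.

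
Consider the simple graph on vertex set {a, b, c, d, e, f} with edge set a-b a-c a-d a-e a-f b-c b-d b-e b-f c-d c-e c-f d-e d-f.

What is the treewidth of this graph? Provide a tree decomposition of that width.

Every bag has size at most 5, so the width is 5 − 1 = 4 and tw(G) ≤ 4. For the lower bound, the 5 vertices {a, b, c, d, e} are pairwise adjacent, and any tree decomposition puts a clique entirely inside one bag — forcing width ≥ 4. The upper and lower bounds meet at 4, so that is the treewidth.

Treewidth 4.
One optimal decomposition is:
Bags: B1 = {a, b, c, d, e}  B2 = {a, b, c, d, f}
Tree: B1–B2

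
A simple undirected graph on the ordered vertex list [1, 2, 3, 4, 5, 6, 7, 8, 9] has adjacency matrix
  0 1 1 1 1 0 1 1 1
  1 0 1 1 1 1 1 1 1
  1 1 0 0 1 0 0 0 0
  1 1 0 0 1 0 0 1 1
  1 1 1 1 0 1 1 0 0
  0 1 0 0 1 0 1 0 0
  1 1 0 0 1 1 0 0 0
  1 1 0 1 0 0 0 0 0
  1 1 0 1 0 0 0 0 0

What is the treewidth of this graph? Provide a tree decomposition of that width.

The largest bag has 4 vertices, giving width 3; this decomposition certifies tw(G) ≤ 3. For the lower bound, the 4 vertices {1, 2, 3, 5} are pairwise adjacent, and any tree decomposition puts a clique entirely inside one bag — forcing width ≥ 3. Therefore the treewidth is 3.

Treewidth 3.
One such decomposition:
Bags: B1 = {1, 2, 5, 7}  B2 = {1, 2, 4, 5}  B3 = {2, 5, 6, 7}  B4 = {1, 2, 4, 9}  B5 = {1, 2, 4, 8}  B6 = {1, 2, 3, 5}
Tree: B1–B2, B1–B3, B2–B4, B4–B5, B2–B6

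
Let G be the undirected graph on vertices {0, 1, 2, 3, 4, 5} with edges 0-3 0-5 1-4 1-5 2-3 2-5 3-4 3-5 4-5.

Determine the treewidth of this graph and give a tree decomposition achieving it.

Treewidth 2.
Bags: B1 = {3, 4, 5}  B2 = {0, 3, 5}  B3 = {2, 3, 5}  B4 = {1, 4, 5}
Tree: B1–B2, B2–B3, B1–B4

Each bag holds 3 vertices, so the decomposition has width 2, which upper-bounds the treewidth. Conversely, {1, 4, 5} is a clique of size 3, and the vertices of any clique must share a bag in every tree decomposition; so some bag has ≥ 3 vertices and tw(G) ≥ 2. The upper and lower bounds meet at 2, so that is the treewidth.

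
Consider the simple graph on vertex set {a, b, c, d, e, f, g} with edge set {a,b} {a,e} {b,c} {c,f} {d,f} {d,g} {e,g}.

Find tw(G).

A width-2 tree decomposition is:
Bags: B1 = {b, c, f}  B2 = {b, d, f}  B3 = {b, d, g}  B4 = {b, e, g}  B5 = {a, b, e}
Tree: B1–B2, B2–B3, B3–B4, B4–B5
Each bag holds 3 vertices, so the decomposition has width 2, which upper-bounds the treewidth. For the lower bound, G contains the cycle b–c–f–d–g–e–a–b, so G is not a forest; only forests have treewidth ≤ 1, hence tw(G) ≥ 2. Combining the bounds, tw(G) = 2.

2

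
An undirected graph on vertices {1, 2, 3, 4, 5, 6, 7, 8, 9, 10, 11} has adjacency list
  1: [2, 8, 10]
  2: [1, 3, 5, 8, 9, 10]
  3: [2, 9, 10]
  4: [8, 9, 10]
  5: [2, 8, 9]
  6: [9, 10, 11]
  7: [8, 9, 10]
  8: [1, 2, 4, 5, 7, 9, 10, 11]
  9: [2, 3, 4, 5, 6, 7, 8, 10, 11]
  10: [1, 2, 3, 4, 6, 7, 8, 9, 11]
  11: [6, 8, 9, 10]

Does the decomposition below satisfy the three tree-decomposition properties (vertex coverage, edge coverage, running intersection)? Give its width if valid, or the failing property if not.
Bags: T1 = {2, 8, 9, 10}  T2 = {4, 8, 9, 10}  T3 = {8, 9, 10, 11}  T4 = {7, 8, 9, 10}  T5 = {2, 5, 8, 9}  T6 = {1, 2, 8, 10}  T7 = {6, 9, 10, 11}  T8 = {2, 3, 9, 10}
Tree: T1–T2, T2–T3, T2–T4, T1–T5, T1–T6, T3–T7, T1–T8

Vertex coverage: the bags together contain {1, 2, 3, 4, 5, 6, 7, 8, 9, 10, 11}, the full vertex set. Edge coverage: each edge of G has both endpoints in at least one bag. Running intersection: for every vertex, the bags containing it form a connected subtree. All three properties hold, so this is a valid tree decomposition of width max|bag| − 1 = 3, and hence tw(G) ≤ 3.

Yes; width 3.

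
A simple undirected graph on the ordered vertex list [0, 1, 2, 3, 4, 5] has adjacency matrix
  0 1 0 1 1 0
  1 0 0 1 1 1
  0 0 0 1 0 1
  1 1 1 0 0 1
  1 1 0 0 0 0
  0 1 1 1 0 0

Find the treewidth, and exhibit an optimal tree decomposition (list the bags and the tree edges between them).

Treewidth 2.
One optimal decomposition is:
Bags: B1 = {0, 1, 3}  B2 = {0, 1, 4}  B3 = {1, 3, 5}  B4 = {2, 3, 5}
Tree: B1–B2, B1–B3, B3–B4

Each bag holds 3 vertices, so the decomposition has width 2, which upper-bounds the treewidth. On the other hand G contains the 3-clique {0, 1, 3}. A clique must lie in a single bag of any decomposition, so no decomposition can have width below 2. Combining the bounds, tw(G) = 2.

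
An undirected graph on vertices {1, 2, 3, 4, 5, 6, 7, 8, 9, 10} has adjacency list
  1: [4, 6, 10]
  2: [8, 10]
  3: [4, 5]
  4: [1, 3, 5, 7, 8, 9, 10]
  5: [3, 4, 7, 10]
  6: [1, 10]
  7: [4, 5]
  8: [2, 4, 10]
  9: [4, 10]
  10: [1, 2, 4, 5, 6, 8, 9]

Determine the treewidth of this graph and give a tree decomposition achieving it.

Treewidth 2.
One such decomposition:
Bags: B1 = {1, 4, 10}  B2 = {4, 8, 10}  B3 = {4, 5, 10}  B4 = {4, 9, 10}  B5 = {2, 8, 10}  B6 = {1, 6, 10}  B7 = {3, 4, 5}  B8 = {4, 5, 7}
Tree: B1–B2, B1–B3, B2–B4, B2–B5, B1–B6, B3–B7, B7–B8

Every bag has size at most 3, so the width is 3 − 1 = 2 and tw(G) ≤ 2. On the other hand G contains the 3-clique {2, 8, 10}. A clique must lie in a single bag of any decomposition, so no decomposition can have width below 2. Hence tw(G) = 2 exactly.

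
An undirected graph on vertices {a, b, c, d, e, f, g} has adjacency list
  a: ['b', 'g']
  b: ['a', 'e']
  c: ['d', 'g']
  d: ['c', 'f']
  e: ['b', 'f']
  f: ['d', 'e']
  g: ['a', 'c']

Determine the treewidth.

A width-2 tree decomposition is:
Bags: B1 = {a, b, e}  B2 = {a, e, f}  B3 = {a, d, f}  B4 = {a, c, d}  B5 = {a, c, g}
Tree: B1–B2, B2–B3, B3–B4, B4–B5
The largest bag has 3 vertices, giving width 2; this decomposition certifies tw(G) ≤ 2. For the lower bound, G contains the cycle a–b–e–f–d–c–g–a, so G is not a forest; only forests have treewidth ≤ 1, hence tw(G) ≥ 2. Combining the bounds, tw(G) = 2.

2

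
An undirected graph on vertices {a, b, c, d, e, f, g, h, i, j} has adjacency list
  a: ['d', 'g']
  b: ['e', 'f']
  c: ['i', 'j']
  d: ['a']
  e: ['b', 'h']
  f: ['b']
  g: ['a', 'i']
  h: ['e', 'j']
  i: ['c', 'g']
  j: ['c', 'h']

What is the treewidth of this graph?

1

A width-1 tree decomposition is:
Bags: B1 = {b, f}  B2 = {b, e}  B3 = {e, h}  B4 = {h, j}  B5 = {c, j}  B6 = {c, i}  B7 = {g, i}  B8 = {a, g}  B9 = {a, d}
Tree: B1–B2, B2–B3, B3–B4, B4–B5, B5–B6, B6–B7, B7–B8, B8–B9
Each bag holds 2 vertices, so the decomposition has width 1, which upper-bounds the treewidth. Any graph with an edge has treewidth ≥ 1, and G has the edge f–b. The upper and lower bounds meet at 1, so that is the treewidth.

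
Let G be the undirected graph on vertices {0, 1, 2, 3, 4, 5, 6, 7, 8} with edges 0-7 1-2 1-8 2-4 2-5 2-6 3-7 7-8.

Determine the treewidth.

1

A width-1 tree decomposition is:
Bags: B1 = {0, 7}  B2 = {7, 8}  B3 = {1, 8}  B4 = {1, 2}  B5 = {2, 5}  B6 = {2, 4}  B7 = {3, 7}  B8 = {2, 6}
Tree: B1–B2, B2–B3, B3–B4, B4–B5, B4–B6, B2–B7, B6–B8
The largest bag has 2 vertices, giving width 1; this decomposition certifies tw(G) ≤ 1. G has an edge, so its treewidth is at least 1. The upper and lower bounds meet at 1, so that is the treewidth.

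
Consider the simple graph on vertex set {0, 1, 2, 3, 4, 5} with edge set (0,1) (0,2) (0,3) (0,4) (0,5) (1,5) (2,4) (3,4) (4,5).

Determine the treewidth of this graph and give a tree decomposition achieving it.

The largest bag has 3 vertices, giving width 2; this decomposition certifies tw(G) ≤ 2. For the lower bound, the 3 vertices {0, 1, 5} are pairwise adjacent, and any tree decomposition puts a clique entirely inside one bag — forcing width ≥ 2. Hence tw(G) = 2 exactly.

Treewidth 2.
One such decomposition:
Bags: B1 = {0, 4, 5}  B2 = {0, 2, 4}  B3 = {0, 3, 4}  B4 = {0, 1, 5}
Tree: B1–B2, B1–B3, B1–B4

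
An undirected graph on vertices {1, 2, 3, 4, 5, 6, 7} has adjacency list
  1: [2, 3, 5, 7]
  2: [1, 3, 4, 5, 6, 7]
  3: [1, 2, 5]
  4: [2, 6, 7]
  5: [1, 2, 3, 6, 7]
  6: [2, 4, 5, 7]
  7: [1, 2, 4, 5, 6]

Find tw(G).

A width-3 tree decomposition is:
Bags: B1 = {1, 2, 3, 5}  B2 = {1, 2, 5, 7}  B3 = {2, 5, 6, 7}  B4 = {2, 4, 6, 7}
Tree: B1–B2, B2–B3, B3–B4
The largest bag has 4 vertices, giving width 3; this decomposition certifies tw(G) ≤ 3. On the other hand G contains the 4-clique {2, 4, 6, 7}. A clique must lie in a single bag of any decomposition, so no decomposition can have width below 3. The upper and lower bounds meet at 3, so that is the treewidth.

3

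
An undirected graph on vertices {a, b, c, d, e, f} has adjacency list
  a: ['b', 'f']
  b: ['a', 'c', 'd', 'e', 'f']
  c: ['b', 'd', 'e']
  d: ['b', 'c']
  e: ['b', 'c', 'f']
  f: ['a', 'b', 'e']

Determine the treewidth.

A width-2 tree decomposition is:
Bags: B1 = {b, c, d}  B2 = {b, c, e}  B3 = {b, e, f}  B4 = {a, b, f}
Tree: B1–B2, B2–B3, B3–B4
The largest bag has 3 vertices, giving width 2; this decomposition certifies tw(G) ≤ 2. On the other hand G contains the 3-clique {b, c, d}. A clique must lie in a single bag of any decomposition, so no decomposition can have width below 2. The upper and lower bounds meet at 2, so that is the treewidth.

2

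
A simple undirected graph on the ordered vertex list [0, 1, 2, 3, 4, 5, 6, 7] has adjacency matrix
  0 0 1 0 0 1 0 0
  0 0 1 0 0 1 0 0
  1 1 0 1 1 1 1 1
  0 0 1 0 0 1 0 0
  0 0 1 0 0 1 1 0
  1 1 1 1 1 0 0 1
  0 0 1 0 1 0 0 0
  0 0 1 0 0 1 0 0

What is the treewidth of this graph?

A width-2 tree decomposition is:
Bags: B1 = {2, 5, 7}  B2 = {0, 2, 5}  B3 = {2, 4, 5}  B4 = {2, 4, 6}  B5 = {1, 2, 5}  B6 = {2, 3, 5}
Tree: B1–B2, B2–B3, B3–B4, B2–B5, B2–B6
The largest bag has 3 vertices, giving width 2; this decomposition certifies tw(G) ≤ 2. On the other hand G contains the 3-clique {0, 2, 5}. A clique must lie in a single bag of any decomposition, so no decomposition can have width below 2. Hence tw(G) = 2 exactly.

2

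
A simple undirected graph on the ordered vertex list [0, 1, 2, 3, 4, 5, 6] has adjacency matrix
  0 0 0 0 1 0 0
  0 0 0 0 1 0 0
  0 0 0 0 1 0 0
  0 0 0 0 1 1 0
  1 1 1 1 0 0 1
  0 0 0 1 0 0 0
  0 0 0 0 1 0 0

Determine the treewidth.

1

A width-1 tree decomposition is:
Bags: B1 = {4, 6}  B2 = {0, 4}  B3 = {2, 4}  B4 = {1, 4}  B5 = {3, 4}  B6 = {3, 5}
Tree: B1–B2, B1–B3, B1–B4, B4–B5, B5–B6
The largest bag has 2 vertices, giving width 1; this decomposition certifies tw(G) ≤ 1. G has an edge, so its treewidth is at least 1. The upper and lower bounds meet at 1, so that is the treewidth.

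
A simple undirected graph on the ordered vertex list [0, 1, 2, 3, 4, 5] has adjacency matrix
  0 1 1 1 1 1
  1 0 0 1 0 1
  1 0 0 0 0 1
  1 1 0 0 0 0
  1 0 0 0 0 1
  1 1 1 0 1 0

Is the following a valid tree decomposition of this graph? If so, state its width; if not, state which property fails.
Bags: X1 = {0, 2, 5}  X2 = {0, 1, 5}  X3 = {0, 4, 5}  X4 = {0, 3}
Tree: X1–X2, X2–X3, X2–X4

No — edge (1,3) lies in no bag.

A tree decomposition must satisfy three properties: every vertex lies in some bag; for every edge, both endpoints lie together in some bag; and for every vertex, the bags containing it form a connected subtree. Here edge (1,3) lies in no bag, so the decomposition is invalid.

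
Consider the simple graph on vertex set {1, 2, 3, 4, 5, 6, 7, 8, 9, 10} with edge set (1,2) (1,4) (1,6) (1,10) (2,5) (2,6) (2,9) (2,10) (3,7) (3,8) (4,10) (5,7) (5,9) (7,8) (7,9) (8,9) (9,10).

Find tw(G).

2

A width-2 tree decomposition is:
Bags: B1 = {2, 5, 9}  B2 = {2, 9, 10}  B3 = {1, 2, 10}  B4 = {1, 4, 10}  B5 = {5, 7, 9}  B6 = {7, 8, 9}  B7 = {1, 2, 6}  B8 = {3, 7, 8}
Tree: B1–B2, B2–B3, B3–B4, B1–B5, B5–B6, B3–B7, B6–B8
Every bag has size at most 3, so the width is 3 − 1 = 2 and tw(G) ≤ 2. For the lower bound, the 3 vertices {1, 2, 10} are pairwise adjacent, and any tree decomposition puts a clique entirely inside one bag — forcing width ≥ 2. Hence tw(G) = 2 exactly.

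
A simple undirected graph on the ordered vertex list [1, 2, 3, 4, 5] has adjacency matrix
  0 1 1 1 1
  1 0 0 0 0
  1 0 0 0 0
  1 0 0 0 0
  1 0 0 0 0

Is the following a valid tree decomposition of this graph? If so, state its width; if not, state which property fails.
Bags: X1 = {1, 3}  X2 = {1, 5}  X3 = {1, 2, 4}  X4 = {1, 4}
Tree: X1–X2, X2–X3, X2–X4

A tree decomposition must satisfy three properties: every vertex lies in some bag; for every edge, both endpoints lie together in some bag; and for every vertex, the bags containing it form a connected subtree. Here bags containing vertex 4 are not connected in the tree, so the decomposition is invalid.

No — bags containing vertex 4 are not connected in the tree.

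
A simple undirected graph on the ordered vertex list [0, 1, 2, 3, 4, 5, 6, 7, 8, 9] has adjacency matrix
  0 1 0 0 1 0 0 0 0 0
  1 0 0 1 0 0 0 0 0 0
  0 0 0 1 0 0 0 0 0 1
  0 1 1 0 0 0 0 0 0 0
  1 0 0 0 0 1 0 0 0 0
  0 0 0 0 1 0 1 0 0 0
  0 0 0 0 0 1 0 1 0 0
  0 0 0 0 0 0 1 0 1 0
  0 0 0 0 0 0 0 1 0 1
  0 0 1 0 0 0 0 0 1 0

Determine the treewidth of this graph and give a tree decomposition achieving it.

Treewidth 2.
Bags: B1 = {2, 3, 9}  B2 = {3, 8, 9}  B3 = {3, 7, 8}  B4 = {3, 6, 7}  B5 = {3, 5, 6}  B6 = {3, 4, 5}  B7 = {0, 3, 4}  B8 = {0, 1, 3}
Tree: B1–B2, B2–B3, B3–B4, B4–B5, B5–B6, B6–B7, B7–B8

The largest bag has 3 vertices, giving width 2; this decomposition certifies tw(G) ≤ 2. Since 3–2–9–8–7–6–5–4–0–1–3 is a cycle in G, G is not acyclic. Forests are exactly the graphs of treewidth ≤ 1, so tw(G) ≥ 2. Combining the bounds, tw(G) = 2.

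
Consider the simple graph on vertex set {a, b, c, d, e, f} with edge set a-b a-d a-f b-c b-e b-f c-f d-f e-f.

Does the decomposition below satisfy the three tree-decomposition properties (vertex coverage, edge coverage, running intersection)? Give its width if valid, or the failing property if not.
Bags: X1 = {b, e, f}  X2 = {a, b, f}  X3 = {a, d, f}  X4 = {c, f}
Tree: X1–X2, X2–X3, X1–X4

A tree decomposition must satisfy three properties: every vertex lies in some bag; for every edge, both endpoints lie together in some bag; and for every vertex, the bags containing it form a connected subtree. Here edge (b,c) lies in no bag, so the decomposition is invalid.

No — edge (b,c) lies in no bag.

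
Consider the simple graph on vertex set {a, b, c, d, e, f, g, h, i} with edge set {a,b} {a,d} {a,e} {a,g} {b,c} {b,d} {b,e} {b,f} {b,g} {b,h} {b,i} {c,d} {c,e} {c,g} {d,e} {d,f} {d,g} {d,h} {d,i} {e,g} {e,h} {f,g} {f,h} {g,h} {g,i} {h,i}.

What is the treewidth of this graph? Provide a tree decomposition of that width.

The largest bag has 5 vertices, giving width 4; this decomposition certifies tw(G) ≤ 4. Conversely, {b, d, e, g, h} is a clique of size 5, and the vertices of any clique must share a bag in every tree decomposition; so some bag has ≥ 5 vertices and tw(G) ≥ 4. Combining the bounds, tw(G) = 4.

Treewidth 4.
One such decomposition:
Bags: B1 = {b, d, e, g, h}  B2 = {b, d, f, g, h}  B3 = {b, c, d, e, g}  B4 = {a, b, d, e, g}  B5 = {b, d, g, h, i}
Tree: B1–B2, B1–B3, B1–B4, B1–B5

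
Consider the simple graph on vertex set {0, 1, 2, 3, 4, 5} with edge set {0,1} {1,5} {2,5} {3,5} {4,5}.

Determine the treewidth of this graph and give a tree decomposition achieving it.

Each bag holds 2 vertices, so the decomposition has width 1, which upper-bounds the treewidth. Since G has at least one edge (e.g. 0–1), it is not an edgeless graph, so tw(G) ≥ 1. Combining the bounds, tw(G) = 1.

Treewidth 1.
Bags: B1 = {0, 1}  B2 = {1, 5}  B3 = {4, 5}  B4 = {2, 5}  B5 = {3, 5}
Tree: B1–B2, B2–B3, B2–B4, B3–B5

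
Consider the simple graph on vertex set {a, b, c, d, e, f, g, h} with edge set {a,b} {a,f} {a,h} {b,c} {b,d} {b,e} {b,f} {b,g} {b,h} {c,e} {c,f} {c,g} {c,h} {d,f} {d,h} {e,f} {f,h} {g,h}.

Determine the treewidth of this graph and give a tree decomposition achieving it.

Treewidth 3.
One optimal decomposition is:
Bags: B1 = {b, c, g, h}  B2 = {b, c, f, h}  B3 = {b, d, f, h}  B4 = {a, b, f, h}  B5 = {b, c, e, f}
Tree: B1–B2, B2–B3, B3–B4, B2–B5

The largest bag has 4 vertices, giving width 3; this decomposition certifies tw(G) ≤ 3. For the lower bound, the 4 vertices {b, c, g, h} are pairwise adjacent, and any tree decomposition puts a clique entirely inside one bag — forcing width ≥ 3. The upper and lower bounds meet at 3, so that is the treewidth.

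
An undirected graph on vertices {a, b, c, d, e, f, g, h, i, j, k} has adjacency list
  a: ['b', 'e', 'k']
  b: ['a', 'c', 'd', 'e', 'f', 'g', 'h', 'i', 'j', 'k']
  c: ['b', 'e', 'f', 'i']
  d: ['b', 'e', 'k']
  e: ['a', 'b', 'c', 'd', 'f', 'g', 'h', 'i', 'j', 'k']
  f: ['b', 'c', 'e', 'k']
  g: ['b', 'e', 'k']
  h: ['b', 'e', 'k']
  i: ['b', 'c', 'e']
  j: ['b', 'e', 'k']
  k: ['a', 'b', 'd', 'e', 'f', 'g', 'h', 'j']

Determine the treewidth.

3

A width-3 tree decomposition is:
Bags: B1 = {b, e, h, k}  B2 = {b, d, e, k}  B3 = {b, e, j, k}  B4 = {b, e, f, k}  B5 = {b, c, e, f}  B6 = {b, e, g, k}  B7 = {a, b, e, k}  B8 = {b, c, e, i}
Tree: B1–B2, B2–B3, B3–B4, B4–B5, B4–B6, B2–B7, B5–B8
The largest bag has 4 vertices, giving width 3; this decomposition certifies tw(G) ≤ 3. On the other hand G contains the 4-clique {b, c, e, f}. A clique must lie in a single bag of any decomposition, so no decomposition can have width below 3. Combining the bounds, tw(G) = 3.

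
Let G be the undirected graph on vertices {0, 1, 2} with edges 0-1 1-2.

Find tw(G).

1

A width-1 tree decomposition is:
Bags: B1 = {0, 1}  B2 = {1, 2}
Tree: B1–B2
The largest bag has 2 vertices, giving width 1; this decomposition certifies tw(G) ≤ 1. G has an edge, so its treewidth is at least 1. The upper and lower bounds meet at 1, so that is the treewidth.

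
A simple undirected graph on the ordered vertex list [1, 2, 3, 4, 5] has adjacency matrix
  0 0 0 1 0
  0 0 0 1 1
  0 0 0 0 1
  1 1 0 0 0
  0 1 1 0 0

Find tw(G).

1

A width-1 tree decomposition is:
Bags: B1 = {1, 4}  B2 = {2, 4}  B3 = {2, 5}  B4 = {3, 5}
Tree: B1–B2, B2–B3, B3–B4
The largest bag has 2 vertices, giving width 1; this decomposition certifies tw(G) ≤ 1. G has an edge, so its treewidth is at least 1. The upper and lower bounds meet at 1, so that is the treewidth.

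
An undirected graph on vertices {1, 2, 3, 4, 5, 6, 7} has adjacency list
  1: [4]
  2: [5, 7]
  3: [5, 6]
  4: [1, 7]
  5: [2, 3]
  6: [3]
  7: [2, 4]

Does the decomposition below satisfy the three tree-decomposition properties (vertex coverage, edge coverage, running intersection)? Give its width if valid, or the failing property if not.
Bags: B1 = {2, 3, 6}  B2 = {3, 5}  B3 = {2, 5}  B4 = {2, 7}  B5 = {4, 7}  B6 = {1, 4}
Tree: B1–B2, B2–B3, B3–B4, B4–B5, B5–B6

No — bags containing vertex 2 are not connected in the tree.

A tree decomposition must satisfy three properties: every vertex lies in some bag; for every edge, both endpoints lie together in some bag; and for every vertex, the bags containing it form a connected subtree. Here bags containing vertex 2 are not connected in the tree, so the decomposition is invalid.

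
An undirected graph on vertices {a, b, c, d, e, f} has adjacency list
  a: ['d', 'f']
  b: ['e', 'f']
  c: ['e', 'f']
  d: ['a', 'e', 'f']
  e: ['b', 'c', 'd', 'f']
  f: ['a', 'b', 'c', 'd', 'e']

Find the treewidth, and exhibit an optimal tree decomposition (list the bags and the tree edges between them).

Treewidth 2.
Bags: B1 = {c, e, f}  B2 = {d, e, f}  B3 = {b, e, f}  B4 = {a, d, f}
Tree: B1–B2, B2–B3, B2–B4

The largest bag has 3 vertices, giving width 2; this decomposition certifies tw(G) ≤ 2. Conversely, {d, e, f} is a clique of size 3, and the vertices of any clique must share a bag in every tree decomposition; so some bag has ≥ 3 vertices and tw(G) ≥ 2. Hence tw(G) = 2 exactly.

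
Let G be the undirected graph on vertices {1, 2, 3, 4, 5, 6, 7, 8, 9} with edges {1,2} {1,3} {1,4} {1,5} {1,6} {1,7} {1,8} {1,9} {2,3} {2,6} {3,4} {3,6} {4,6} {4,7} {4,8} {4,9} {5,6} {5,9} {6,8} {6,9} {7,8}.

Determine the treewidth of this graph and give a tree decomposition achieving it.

The largest bag has 4 vertices, giving width 3; this decomposition certifies tw(G) ≤ 3. For the lower bound, the 4 vertices {1, 2, 3, 6} are pairwise adjacent, and any tree decomposition puts a clique entirely inside one bag — forcing width ≥ 3. Combining the bounds, tw(G) = 3.

Treewidth 3.
One such decomposition:
Bags: B1 = {1, 4, 6, 8}  B2 = {1, 3, 4, 6}  B3 = {1, 2, 3, 6}  B4 = {1, 4, 6, 9}  B5 = {1, 5, 6, 9}  B6 = {1, 4, 7, 8}
Tree: B1–B2, B2–B3, B1–B4, B4–B5, B1–B6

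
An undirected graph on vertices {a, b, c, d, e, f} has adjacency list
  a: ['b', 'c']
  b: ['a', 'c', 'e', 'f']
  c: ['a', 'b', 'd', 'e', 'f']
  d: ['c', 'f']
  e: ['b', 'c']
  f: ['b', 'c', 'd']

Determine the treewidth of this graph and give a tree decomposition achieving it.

Treewidth 2.
One optimal decomposition is:
Bags: B1 = {b, c, f}  B2 = {c, d, f}  B3 = {b, c, e}  B4 = {a, b, c}
Tree: B1–B2, B1–B3, B1–B4

Every bag has size at most 3, so the width is 3 − 1 = 2 and tw(G) ≤ 2. On the other hand G contains the 3-clique {c, d, f}. A clique must lie in a single bag of any decomposition, so no decomposition can have width below 2. Hence tw(G) = 2 exactly.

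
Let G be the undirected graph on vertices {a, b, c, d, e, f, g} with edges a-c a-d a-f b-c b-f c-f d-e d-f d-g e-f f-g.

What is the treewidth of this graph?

2

A width-2 tree decomposition is:
Bags: B1 = {a, d, f}  B2 = {a, c, f}  B3 = {d, e, f}  B4 = {b, c, f}  B5 = {d, f, g}
Tree: B1–B2, B1–B3, B2–B4, B1–B5
The largest bag has 3 vertices, giving width 2; this decomposition certifies tw(G) ≤ 2. On the other hand G contains the 3-clique {d, f, g}. A clique must lie in a single bag of any decomposition, so no decomposition can have width below 2. The upper and lower bounds meet at 2, so that is the treewidth.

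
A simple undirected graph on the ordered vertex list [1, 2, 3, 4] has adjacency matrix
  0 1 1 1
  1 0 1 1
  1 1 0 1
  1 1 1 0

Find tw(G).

3

A width-3 tree decomposition is:
Bags: B1 = {1, 2, 3, 4}
Tree: (single bag)
With just one bag of size 4, the width is 4 − 1 = 3, so tw(G) ≤ 3. Conversely, {1, 2, 3, 4} is a clique of size 4, and the vertices of any clique must share a bag in every tree decomposition; so some bag has ≥ 4 vertices and tw(G) ≥ 3. Therefore the treewidth is 3.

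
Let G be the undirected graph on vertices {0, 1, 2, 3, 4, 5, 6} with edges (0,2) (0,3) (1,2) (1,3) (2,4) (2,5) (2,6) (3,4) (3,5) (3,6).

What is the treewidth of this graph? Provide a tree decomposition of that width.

Each bag holds 3 vertices, so the decomposition has width 2, which upper-bounds the treewidth. Since 3–6–2–1–3 is a cycle in G, G is not acyclic. Forests are exactly the graphs of treewidth ≤ 1, so tw(G) ≥ 2. The upper and lower bounds meet at 2, so that is the treewidth.

Treewidth 2.
Bags: B1 = {2, 3, 6}  B2 = {1, 2, 3}  B3 = {0, 2, 3}  B4 = {2, 3, 5}  B5 = {2, 3, 4}
Tree: B1–B2, B2–B3, B3–B4, B4–B5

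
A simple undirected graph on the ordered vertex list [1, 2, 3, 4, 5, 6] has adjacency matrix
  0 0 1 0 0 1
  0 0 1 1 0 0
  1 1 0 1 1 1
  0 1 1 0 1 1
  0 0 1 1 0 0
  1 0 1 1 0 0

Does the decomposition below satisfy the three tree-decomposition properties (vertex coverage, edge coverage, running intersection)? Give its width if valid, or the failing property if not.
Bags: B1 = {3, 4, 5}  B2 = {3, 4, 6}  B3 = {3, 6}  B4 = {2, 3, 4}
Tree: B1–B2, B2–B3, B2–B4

A tree decomposition must satisfy three properties: every vertex lies in some bag; for every edge, both endpoints lie together in some bag; and for every vertex, the bags containing it form a connected subtree. Here vertex 1 appears in no bag, so the decomposition is invalid.

No — vertex 1 appears in no bag.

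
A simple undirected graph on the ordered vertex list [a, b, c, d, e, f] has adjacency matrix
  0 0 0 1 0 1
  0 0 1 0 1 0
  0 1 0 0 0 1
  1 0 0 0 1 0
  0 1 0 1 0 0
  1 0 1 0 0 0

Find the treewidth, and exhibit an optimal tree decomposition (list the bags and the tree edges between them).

Each bag holds 3 vertices, so the decomposition has width 2, which upper-bounds the treewidth. For the lower bound, G contains the cycle e–b–c–f–a–d–e, so G is not a forest; only forests have treewidth ≤ 1, hence tw(G) ≥ 2. Combining the bounds, tw(G) = 2.

Treewidth 2.
One optimal decomposition is:
Bags: B1 = {b, c, e}  B2 = {c, e, f}  B3 = {a, e, f}  B4 = {a, d, e}
Tree: B1–B2, B2–B3, B3–B4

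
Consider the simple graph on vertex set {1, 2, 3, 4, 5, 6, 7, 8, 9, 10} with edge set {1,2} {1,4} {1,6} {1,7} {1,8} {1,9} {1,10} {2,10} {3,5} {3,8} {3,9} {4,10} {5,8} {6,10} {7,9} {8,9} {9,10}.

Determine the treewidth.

A width-2 tree decomposition is:
Bags: B1 = {1, 8, 9}  B2 = {1, 9, 10}  B3 = {1, 6, 10}  B4 = {3, 8, 9}  B5 = {1, 7, 9}  B6 = {1, 4, 10}  B7 = {3, 5, 8}  B8 = {1, 2, 10}
Tree: B1–B2, B2–B3, B1–B4, B2–B5, B2–B6, B4–B7, B6–B8
Each bag holds 3 vertices, so the decomposition has width 2, which upper-bounds the treewidth. On the other hand G contains the 3-clique {1, 8, 9}. A clique must lie in a single bag of any decomposition, so no decomposition can have width below 2. Therefore the treewidth is 2.

2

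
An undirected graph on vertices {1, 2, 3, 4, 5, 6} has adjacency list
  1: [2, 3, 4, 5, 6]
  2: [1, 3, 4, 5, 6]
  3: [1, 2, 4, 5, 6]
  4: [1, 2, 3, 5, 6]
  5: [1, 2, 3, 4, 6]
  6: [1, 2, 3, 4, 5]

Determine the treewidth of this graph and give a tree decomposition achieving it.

With just one bag of size 6, the width is 6 − 1 = 5, so tw(G) ≤ 5. On the other hand G contains the 6-clique {1, 2, 3, 4, 5, 6}. A clique must lie in a single bag of any decomposition, so no decomposition can have width below 5. Combining the bounds, tw(G) = 5.

Treewidth 5.
One optimal decomposition is:
Bags: B1 = {1, 2, 3, 4, 5, 6}
Tree: (single bag)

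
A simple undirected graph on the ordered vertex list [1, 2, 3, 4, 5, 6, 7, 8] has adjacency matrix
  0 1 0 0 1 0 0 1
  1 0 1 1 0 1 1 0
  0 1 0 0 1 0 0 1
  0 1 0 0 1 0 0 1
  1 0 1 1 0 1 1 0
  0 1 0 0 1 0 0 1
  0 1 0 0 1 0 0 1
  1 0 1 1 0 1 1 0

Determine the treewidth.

3

A width-3 tree decomposition is:
Bags: B1 = {2, 5, 7, 8}  B2 = {2, 4, 5, 8}  B3 = {2, 3, 5, 8}  B4 = {2, 5, 6, 8}  B5 = {1, 2, 5, 8}
Tree: B1–B2, B2–B3, B3–B4, B4–B5
Each bag holds 4 vertices, so the decomposition has width 3, which upper-bounds the treewidth. For the lower bound: the 4 vertex sets {2,7}, {4,8}, {5}, {3} are disjoint, each induces a connected subgraph, and every pair is joined by at least one edge of G. Contracting each set to a single vertex therefore yields K_{4} as a minor, and since treewidth is minor-monotone, tw(G) ≥ tw(K_{4}) = 3. Hence tw(G) = 3 exactly.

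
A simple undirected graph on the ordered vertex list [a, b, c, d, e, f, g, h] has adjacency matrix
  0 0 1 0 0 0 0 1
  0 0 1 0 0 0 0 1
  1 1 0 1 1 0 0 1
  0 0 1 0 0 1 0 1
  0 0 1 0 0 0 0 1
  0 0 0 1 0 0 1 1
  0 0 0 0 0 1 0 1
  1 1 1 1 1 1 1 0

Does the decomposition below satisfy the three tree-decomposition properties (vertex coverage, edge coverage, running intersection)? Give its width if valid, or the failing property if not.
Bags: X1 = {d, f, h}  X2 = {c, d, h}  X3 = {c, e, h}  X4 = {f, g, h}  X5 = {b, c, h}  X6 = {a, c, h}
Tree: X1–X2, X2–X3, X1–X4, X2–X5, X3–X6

Every vertex of G appears in some bag (union = {a, b, c, d, e, f, g, h}); every edge is covered by a bag; and for each vertex v the set of bags containing v is connected in the bag tree. The decomposition is therefore valid. The largest bag has 3 vertices, so the width is 2.

Yes; width 2.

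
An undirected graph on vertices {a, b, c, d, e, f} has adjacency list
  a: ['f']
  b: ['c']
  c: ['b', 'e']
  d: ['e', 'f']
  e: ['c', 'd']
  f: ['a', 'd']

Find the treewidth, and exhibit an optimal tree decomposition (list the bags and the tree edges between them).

Treewidth 1.
One such decomposition:
Bags: B1 = {b, c}  B2 = {c, e}  B3 = {d, e}  B4 = {d, f}  B5 = {a, f}
Tree: B1–B2, B2–B3, B3–B4, B4–B5

The largest bag has 2 vertices, giving width 1; this decomposition certifies tw(G) ≤ 1. G has an edge, so its treewidth is at least 1. Combining the bounds, tw(G) = 1.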